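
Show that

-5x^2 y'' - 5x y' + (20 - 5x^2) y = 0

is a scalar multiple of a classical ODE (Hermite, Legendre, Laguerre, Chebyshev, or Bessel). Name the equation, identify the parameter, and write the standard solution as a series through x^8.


All three coefficients share the factor -5; dividing through by -5 gives  x^2 y'' + x y' + (x^2 - 4) y = 0.
This matches the Bessel equation x^2 y'' + x y' + (x^2 - nu^2) y = 0 with nu^2 = 4, so nu = 2; the solution bounded at x = 0 is J_2(x).
Frobenius at x = 0: indicial roots ±nu; for r = nu the recurrence k(k + 2nu) c_k = -c_{k-2} gives the standard series J_nu(x) = sum_{k>=0} (-1)^k / (k! (k+nu)!) (x/2)^(2k+nu). Evaluate the first 4 terms:
  k = 0: (-1)^0 / (0! * 2! * 2^2) x^2 = 1/(1*2*4) x^2 = (1/8) x^2
  k = 1: (-1)^1 / (1! * 3! * 2^4) x^4 = -1/(1*6*16) x^4 = (-1/96) x^4
  k = 2: (-1)^2 / (2! * 4! * 2^6) x^6 = 1/(2*24*64) x^6 = (1/3072) x^6
  k = 3: (-1)^3 / (3! * 5! * 2^8) x^8 = -1/(6*120*256) x^8 = (-1/184320) x^8
Hence J_2(x) = -x^8/184320 + x^6/3072 - x^4/96 + x^2/8 + ....

J_2(x); series = -x^8/184320 + x^6/3072 - x^4/96 + x^2/8


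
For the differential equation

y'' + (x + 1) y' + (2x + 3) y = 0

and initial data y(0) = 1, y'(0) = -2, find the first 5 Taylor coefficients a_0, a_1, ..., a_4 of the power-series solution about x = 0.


Ansatz: y(x) = sum_{n>=0} a_n x^n, so y'(x) = sum_{n>=1} n a_n x^(n-1) and y''(x) = sum_{n>=2} n(n-1) a_n x^(n-2).
Substitute into P(x) y'' + Q(x) y' + R(x) y = 0 with P(x) = 1, Q(x) = x + 1, R(x) = 2x + 3, and match powers of x.
Initial conditions: a_0 = 1, a_1 = -2.
Setting the coefficient of each power of x to zero and solving order by order (substituting the coefficients already found):
  x^0: 2 a_2 + a_1 + 3 a_0 = 0  ->  2 a_2 = -a_1 - 3 a_0 = -1  ->  a_2 = -1/2
  x^1: 6 a_3 + 2 a_2 + 4 a_1 + 2 a_0 = 0  ->  6 a_3 = -2 a_2 - 4 a_1 - 2 a_0 = 7  ->  a_3 = 7/6
  x^2: 12 a_4 + 3 a_3 + 5 a_2 + 2 a_1 = 0  ->  12 a_4 = -3 a_3 - 5 a_2 - 2 a_1 = 3  ->  a_4 = 1/4
Truncated series: y(x) = 1 - 2 x - (1/2) x^2 + (7/6) x^3 + (1/4) x^4 + O(x^5).

a_0 = 1; a_1 = -2; a_2 = -1/2; a_3 = 7/6; a_4 = 1/4


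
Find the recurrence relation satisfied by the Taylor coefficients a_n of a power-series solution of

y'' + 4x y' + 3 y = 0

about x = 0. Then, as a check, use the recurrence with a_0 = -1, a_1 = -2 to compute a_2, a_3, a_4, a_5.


Substitute y = sum_n a_n x^n.
y''(x) has coefficient (n+2)(n+1) a_{n+2} at x^n;
4 x y'(x) has coefficient 4 n a_n at x^n (shift);
3 y(x) has coefficient 3 a_n at x^n.
Matching x^n: (n+2)(n+1) a_{n+2} + (4n + 3) a_n = 0.
Thus a_{n+2} = (-4n - 3) / ((n+1)(n+2)) * a_n.

Check with a_0 = -1, a_1 = -2 (apply the recurrence for n = 0, 1, 2, 3): a_0 = -1, a_1 = -2, a_2 = 3/2, a_3 = 7/3, a_4 = -11/8, a_5 = -7/4.

a_(n+2) = (-4n - 3) / ((n+1)(n+2)) * a_n; check: a_0 = -1, a_1 = -2, a_2 = 3/2, a_3 = 7/3, a_4 = -11/8, a_5 = -7/4


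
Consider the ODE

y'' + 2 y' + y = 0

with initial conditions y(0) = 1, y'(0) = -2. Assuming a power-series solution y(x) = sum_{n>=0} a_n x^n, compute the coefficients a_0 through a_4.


Ansatz: y(x) = sum_{n>=0} a_n x^n, so y'(x) = sum_{n>=1} n a_n x^(n-1) and y''(x) = sum_{n>=2} n(n-1) a_n x^(n-2).
Substitute into P(x) y'' + Q(x) y' + R(x) y = 0 with P(x) = 1, Q(x) = 2, R(x) = 1, and match powers of x.
Initial conditions: a_0 = 1, a_1 = -2.
Setting the coefficient of each power of x to zero and solving order by order (substituting the coefficients already found):
  x^0: 2 a_2 + 2 a_1 + a_0 = 0  ->  2 a_2 = -2 a_1 - a_0 = 3  ->  a_2 = 3/2
  x^1: 6 a_3 + 4 a_2 + a_1 = 0  ->  6 a_3 = -4 a_2 - a_1 = -4  ->  a_3 = -2/3
  x^2: 12 a_4 + 6 a_3 + a_2 = 0  ->  12 a_4 = -6 a_3 - a_2 = 5/2  ->  a_4 = 5/24
Truncated series: y(x) = 1 - 2 x + (3/2) x^2 - (2/3) x^3 + (5/24) x^4 + O(x^5).

a_0 = 1; a_1 = -2; a_2 = 3/2; a_3 = -2/3; a_4 = 5/24


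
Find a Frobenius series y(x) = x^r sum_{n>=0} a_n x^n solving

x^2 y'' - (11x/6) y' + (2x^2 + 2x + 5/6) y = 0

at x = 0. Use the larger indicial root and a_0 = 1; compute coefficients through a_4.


Write in Frobenius form y'' + (p(x)/x) y' + (q(x)/x^2) y = 0:
  p(x) = -11/6,  q(x) = 2x^2 + 2x + 5/6.
Indicial equation: r(r-1) + (-11/6) r + (5/6) = 0 -> roots r_1 = 5/2, r_2 = 1/3.
Take r = r_1 = 5/2. Let y(x) = x^r sum_{n>=0} a_n x^n with a_0 = 1.
Substitute y = x^r sum a_n x^n and match x^{r+n}. The recurrence is
  D(n) a_n + 2 a_{n-1} + 2 a_{n-2} = 0,  where D(n) = (r+n)(r+n-1) + (-11/6)(r+n) + (5/6).
  a_n = [-2 a_{n-1} - 2 a_{n-2}] / D(n).
Since the indicial polynomial factors as (r - r_1)(r - r_2), D(n) = (r_1 + n - r_1)(r_1 + n - r_2) = n(n + 13/6).
Evaluating step by step (a_0 = 1):
  n = 1: D(1) = 1(1 + 13/6) = 19/6; numerator = -2(1) = -2; a_1 = (-2)/(19/6) = -12/19
  n = 2: D(2) = 2(2 + 13/6) = 25/3; numerator = -2(-12/19) - 2(1) = -14/19; a_2 = (-14/19)/(25/3) = -42/475
  n = 3: D(3) = 3(3 + 13/6) = 31/2; numerator = -2(-42/475) - 2(-12/19) = 36/25; a_3 = (36/25)/(31/2) = 72/775
  n = 4: D(4) = 4(4 + 13/6) = 74/3; numerator = -2(72/775) - 2(-42/475) = -132/14725; a_4 = (-132/14725)/(74/3) = -198/544825

r = 5/2; a_0 = 1; a_1 = -12/19; a_2 = -42/475; a_3 = 72/775; a_4 = -198/544825


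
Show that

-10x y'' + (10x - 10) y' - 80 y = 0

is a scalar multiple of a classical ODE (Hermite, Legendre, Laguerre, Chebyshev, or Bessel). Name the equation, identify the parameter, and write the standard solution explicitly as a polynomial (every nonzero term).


All three coefficients share the factor -10; dividing through by -10 gives  x y'' + (1 - x) y' + 8 y = 0.
This matches the Laguerre equation x y'' + (1 - x) y' + n y = 0 with n = 8; the polynomial solution is L_8(x).
With y = sum_k a_k x^k, matching x^k gives (k+1)k a_{k+1} + (k+1) a_{k+1} - k a_k + n a_k = 0, i.e. (k+1)^2 a_{k+1} = (k - n) a_k = (k - 8) a_k. The right side vanishes at k = 8, so the series terminates at degree 8.
Standard normalization L_n(0) = 1 gives a_0 = 1. Work upward with a_{k+1} = (k - 8) a_k / (k+1)^2:
  a_1 = (0 - 8)(1) / 1^2 = -8/1 = -8
  a_2 = (1 - 8)(-8) / 2^2 = 56/4 = 14
  a_3 = (2 - 8)(14) / 3^2 = -84/9 = -28/3
  a_4 = (3 - 8)(-28/3) / 4^2 = (140/3)/16 = 35/12
  a_5 = (4 - 8)(35/12) / 5^2 = (-35/3)/25 = -7/15
  a_6 = (5 - 8)(-7/15) / 6^2 = (7/5)/36 = 7/180
  a_7 = (6 - 8)(7/180) / 7^2 = (-7/90)/49 = -1/630
  a_8 = (7 - 8)(-1/630) / 8^2 = (1/630)/64 = 1/40320
Hence L_8(x) = x^8/40320 - x^7/630 + 7 x^6/180 - 7 x^5/15 + 35 x^4/12 - 28 x^3/3 + 14 x^2 - 8 x + 1.

L_8(x); series = x^8/40320 - x^7/630 + 7 x^6/180 - 7 x^5/15 + 35 x^4/12 - 28 x^3/3 + 14 x^2 - 8 x + 1


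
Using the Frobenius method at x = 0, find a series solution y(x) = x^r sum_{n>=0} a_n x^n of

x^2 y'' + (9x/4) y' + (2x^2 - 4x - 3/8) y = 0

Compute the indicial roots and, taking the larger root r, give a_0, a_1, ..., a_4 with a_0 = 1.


Write in Frobenius form y'' + (p(x)/x) y' + (q(x)/x^2) y = 0:
  p(x) = 9/4,  q(x) = 2x^2 - 4x - 3/8.
Indicial equation: r(r-1) + (9/4) r + (-3/8) = 0 -> roots r_1 = 1/4, r_2 = -3/2.
Take r = r_1 = 1/4. Let y(x) = x^r sum_{n>=0} a_n x^n with a_0 = 1.
Substitute y = x^r sum a_n x^n and match x^{r+n}. The recurrence is
  D(n) a_n - 4 a_{n-1} + 2 a_{n-2} = 0,  where D(n) = (r+n)(r+n-1) + (9/4)(r+n) + (-3/8).
  a_n = [4 a_{n-1} - 2 a_{n-2}] / D(n).
Since the indicial polynomial factors as (r - r_1)(r - r_2), D(n) = (r_1 + n - r_1)(r_1 + n - r_2) = n(n + 7/4).
Evaluating step by step (a_0 = 1):
  n = 1: D(1) = 1(1 + 7/4) = 11/4; numerator = 4(1) = 4; a_1 = (4)/(11/4) = 16/11
  n = 2: D(2) = 2(2 + 7/4) = 15/2; numerator = 4(16/11) - 2(1) = 42/11; a_2 = (42/11)/(15/2) = 28/55
  n = 3: D(3) = 3(3 + 7/4) = 57/4; numerator = 4(28/55) - 2(16/11) = -48/55; a_3 = (-48/55)/(57/4) = -64/1045
  n = 4: D(4) = 4(4 + 7/4) = 23; numerator = 4(-64/1045) - 2(28/55) = -24/19; a_4 = (-24/19)/(23) = -24/437

r = 1/4; a_0 = 1; a_1 = 16/11; a_2 = 28/55; a_3 = -64/1045; a_4 = -24/437


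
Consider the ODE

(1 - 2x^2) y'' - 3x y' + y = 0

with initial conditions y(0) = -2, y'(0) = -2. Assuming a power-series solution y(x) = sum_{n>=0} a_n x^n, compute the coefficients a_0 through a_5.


Ansatz: y(x) = sum_{n>=0} a_n x^n, so y'(x) = sum_{n>=1} n a_n x^(n-1) and y''(x) = sum_{n>=2} n(n-1) a_n x^(n-2).
Substitute into P(x) y'' + Q(x) y' + R(x) y = 0 with P(x) = 1 - 2x^2, Q(x) = -3x, R(x) = 1, and match powers of x.
Initial conditions: a_0 = -2, a_1 = -2.
Setting the coefficient of each power of x to zero and solving order by order (substituting the coefficients already found):
  x^0: 2 a_2 + a_0 = 0  ->  2 a_2 = -a_0 = 2  ->  a_2 = 1
  x^1: 6 a_3 - 2 a_1 = 0  ->  6 a_3 = 2 a_1 = -4  ->  a_3 = -2/3
  x^2: 12 a_4 - 9 a_2 = 0  ->  12 a_4 = 9 a_2 = 9  ->  a_4 = 3/4
  x^3: 20 a_5 - 20 a_3 = 0  ->  20 a_5 = 20 a_3 = -40/3  ->  a_5 = -2/3
Truncated series: y(x) = -2 - 2 x + x^2 - (2/3) x^3 + (3/4) x^4 - (2/3) x^5 + O(x^6).

a_0 = -2; a_1 = -2; a_2 = 1; a_3 = -2/3; a_4 = 3/4; a_5 = -2/3


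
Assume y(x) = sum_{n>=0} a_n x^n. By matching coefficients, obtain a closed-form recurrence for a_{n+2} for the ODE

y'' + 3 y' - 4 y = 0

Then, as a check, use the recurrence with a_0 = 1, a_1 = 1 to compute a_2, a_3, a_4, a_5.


Substitute y = sum_n a_n x^n.
y''(x) has coefficient (n+2)(n+1) a_{n+2} at x^n;
3 y'(x) has coefficient 3 (n+1) a_{n+1} at x^n;
-4 y(x) has coefficient -4 a_n at x^n.
Matching x^n: (n+2)(n+1) a_{n+2} + 3 (n+1) a_{n+1} - 4 a_n = 0.
Thus a_{n+2} = [-3 (n+1) a_{n+1} + 4 a_n] / ((n+1)(n+2)).

Check with a_0 = 1, a_1 = 1 (apply the recurrence for n = 0, 1, 2, 3): a_0 = 1, a_1 = 1, a_2 = 1/2, a_3 = 1/6, a_4 = 1/24, a_5 = 1/120.

a_(n+2) = [-3 (n+1) a_(n+1) + 4 a_n] / ((n+1)(n+2)); check: a_0 = 1, a_1 = 1, a_2 = 1/2, a_3 = 1/6, a_4 = 1/24, a_5 = 1/120


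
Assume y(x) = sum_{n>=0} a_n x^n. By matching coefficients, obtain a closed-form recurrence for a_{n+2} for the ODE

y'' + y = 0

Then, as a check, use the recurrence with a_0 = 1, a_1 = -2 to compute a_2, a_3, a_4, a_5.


Substitute y = sum_n a_n x^n into y'' + (const) y = 0.
y''(x) = sum_{n>=0} (n+2)(n+1) a_{n+2} x^n.
The ODE becomes sum_n [(n+2)(n+1) a_{n+2} + 1 a_n] x^n = 0.
Setting each coefficient to zero gives the recurrence:
  (n+2)(n+1) a_{n+2} + 1 a_n = 0,
  a_{n+2} = -1 / ((n+1)(n+2)) a_n.

Check with a_0 = 1, a_1 = -2 (apply the recurrence for n = 0, 1, 2, 3): a_0 = 1, a_1 = -2, a_2 = -1/2, a_3 = 1/3, a_4 = 1/24, a_5 = -1/60.

a_{n+2} = -1/((n+1)(n+2)) * a_n; check: a_0 = 1, a_1 = -2, a_2 = -1/2, a_3 = 1/3, a_4 = 1/24, a_5 = -1/60


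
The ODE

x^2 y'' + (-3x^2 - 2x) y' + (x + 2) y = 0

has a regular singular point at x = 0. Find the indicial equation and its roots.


Divide by x^2 to reach normal form y'' + P_1(x) y' + P_2(x) y = 0 with P_1(x) = -3 - 2/x and P_2(x) = 1/x + 2/x^2.
x = 0 is a singular point because the y'-coefficient -3 - 2/x has a pole at x = 0 and the y-coefficient 1/x + 2/x^2 has a pole at x = 0.
It is a regular singular point because x P_1(x) = p(x) = -3x - 2 and x^2 P_2(x) = q(x) = x + 2 are polynomials, hence analytic at x = 0.
p(0) = -2,  q(0) = 2.
Indicial equation: r(r-1) + p(0) r + q(0) = 0, i.e. r^2 + (p(0) - 1) r + q(0) = 0, i.e. r^2 - 3 r + 2 = 0.
Discriminant: (-3)^2 - 4(2) = 1, so r = (3 ± 1)/2.
Solving: r_1 = 2, r_2 = 1.

indicial: r^2 - 3 r + 2 = 0; roots r_1 = 2, r_2 = 1


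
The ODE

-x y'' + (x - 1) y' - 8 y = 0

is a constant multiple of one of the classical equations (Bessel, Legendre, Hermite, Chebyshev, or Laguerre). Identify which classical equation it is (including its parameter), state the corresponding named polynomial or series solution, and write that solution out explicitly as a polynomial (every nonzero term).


All three coefficients share the factor -1; dividing through by -1 gives  x y'' + (1 - x) y' + 8 y = 0.
This matches the Laguerre equation x y'' + (1 - x) y' + n y = 0 with n = 8; the polynomial solution is L_8(x).
With y = sum_k a_k x^k, matching x^k gives (k+1)k a_{k+1} + (k+1) a_{k+1} - k a_k + n a_k = 0, i.e. (k+1)^2 a_{k+1} = (k - n) a_k = (k - 8) a_k. The right side vanishes at k = 8, so the series terminates at degree 8.
Standard normalization L_n(0) = 1 gives a_0 = 1. Work upward with a_{k+1} = (k - 8) a_k / (k+1)^2:
  a_1 = (0 - 8)(1) / 1^2 = -8/1 = -8
  a_2 = (1 - 8)(-8) / 2^2 = 56/4 = 14
  a_3 = (2 - 8)(14) / 3^2 = -84/9 = -28/3
  a_4 = (3 - 8)(-28/3) / 4^2 = (140/3)/16 = 35/12
  a_5 = (4 - 8)(35/12) / 5^2 = (-35/3)/25 = -7/15
  a_6 = (5 - 8)(-7/15) / 6^2 = (7/5)/36 = 7/180
  a_7 = (6 - 8)(7/180) / 7^2 = (-7/90)/49 = -1/630
  a_8 = (7 - 8)(-1/630) / 8^2 = (1/630)/64 = 1/40320
Hence L_8(x) = x^8/40320 - x^7/630 + 7 x^6/180 - 7 x^5/15 + 35 x^4/12 - 28 x^3/3 + 14 x^2 - 8 x + 1.

L_8(x); series = x^8/40320 - x^7/630 + 7 x^6/180 - 7 x^5/15 + 35 x^4/12 - 28 x^3/3 + 14 x^2 - 8 x + 1


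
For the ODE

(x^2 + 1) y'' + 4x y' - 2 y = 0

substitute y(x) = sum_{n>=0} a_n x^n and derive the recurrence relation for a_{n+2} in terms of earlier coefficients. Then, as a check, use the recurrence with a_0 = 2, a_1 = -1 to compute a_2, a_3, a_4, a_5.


Substitute y = sum_n a_n x^n.
(1 + 1 x^2) y'' contributes (n+2)(n+1) a_{n+2} + n(n-1) a_n at x^n.
4 x y'(x) contributes 4 n a_n at x^n.
-2 y(x) contributes -2 a_n at x^n.
Matching x^n: (n+2)(n+1) a_{n+2} + (n(n-1) + 4 n - 2) a_n = 0.
Thus a_{n+2} = (-n(n-1) - 4 n + 2) / ((n+1)(n+2)) * a_n.

Check with a_0 = 2, a_1 = -1 (apply the recurrence for n = 0, 1, 2, 3): a_0 = 2, a_1 = -1, a_2 = 2, a_3 = 1/3, a_4 = -4/3, a_5 = -4/15.

a_(n+2) = (-n(n-1) - 4 n + 2) / ((n+1)(n+2)) * a_n; check: a_0 = 2, a_1 = -1, a_2 = 2, a_3 = 1/3, a_4 = -4/3, a_5 = -4/15


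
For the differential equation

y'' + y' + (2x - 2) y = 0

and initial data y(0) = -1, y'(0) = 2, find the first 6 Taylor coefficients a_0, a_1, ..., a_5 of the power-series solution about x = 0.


Ansatz: y(x) = sum_{n>=0} a_n x^n, so y'(x) = sum_{n>=1} n a_n x^(n-1) and y''(x) = sum_{n>=2} n(n-1) a_n x^(n-2).
Substitute into P(x) y'' + Q(x) y' + R(x) y = 0 with P(x) = 1, Q(x) = 1, R(x) = 2x - 2, and match powers of x.
Initial conditions: a_0 = -1, a_1 = 2.
Setting the coefficient of each power of x to zero and solving order by order (substituting the coefficients already found):
  x^0: 2 a_2 + a_1 - 2 a_0 = 0  ->  2 a_2 = -a_1 + 2 a_0 = -4  ->  a_2 = -2
  x^1: 6 a_3 + 2 a_2 - 2 a_1 + 2 a_0 = 0  ->  6 a_3 = -2 a_2 + 2 a_1 - 2 a_0 = 10  ->  a_3 = 5/3
  x^2: 12 a_4 + 3 a_3 - 2 a_2 + 2 a_1 = 0  ->  12 a_4 = -3 a_3 + 2 a_2 - 2 a_1 = -13  ->  a_4 = -13/12
  x^3: 20 a_5 + 4 a_4 - 2 a_3 + 2 a_2 = 0  ->  20 a_5 = -4 a_4 + 2 a_3 - 2 a_2 = 35/3  ->  a_5 = 7/12
Truncated series: y(x) = -1 + 2 x - 2 x^2 + (5/3) x^3 - (13/12) x^4 + (7/12) x^5 + O(x^6).

a_0 = -1; a_1 = 2; a_2 = -2; a_3 = 5/3; a_4 = -13/12; a_5 = 7/12


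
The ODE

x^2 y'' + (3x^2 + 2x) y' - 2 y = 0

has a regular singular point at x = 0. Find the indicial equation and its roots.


Divide by x^2 to reach normal form y'' + P_1(x) y' + P_2(x) y = 0 with P_1(x) = 3 + 2/x and P_2(x) = -2/x^2.
x = 0 is a singular point because the y'-coefficient 3 + 2/x has a pole at x = 0 and the y-coefficient -2/x^2 has a pole at x = 0.
It is a regular singular point because x P_1(x) = p(x) = 3x + 2 and x^2 P_2(x) = q(x) = -2 are polynomials, hence analytic at x = 0.
p(0) = 2,  q(0) = -2.
Indicial equation: r(r-1) + p(0) r + q(0) = 0, i.e. r^2 + (p(0) - 1) r + q(0) = 0, i.e. r^2 + 1 r - 2 = 0.
Discriminant: (1)^2 - 4(-2) = 9, so r = (-1 ± 3)/2.
Solving: r_1 = 1, r_2 = -2.

indicial: r^2 + 1 r - 2 = 0; roots r_1 = 1, r_2 = -2


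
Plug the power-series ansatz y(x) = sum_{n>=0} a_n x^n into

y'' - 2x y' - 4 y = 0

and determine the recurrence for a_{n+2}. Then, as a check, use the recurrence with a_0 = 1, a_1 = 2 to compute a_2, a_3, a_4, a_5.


Substitute y = sum_n a_n x^n.
y''(x) has coefficient (n+2)(n+1) a_{n+2} at x^n;
-2 x y'(x) has coefficient -2 n a_n at x^n (shift);
-4 y(x) has coefficient -4 a_n at x^n.
Matching x^n: (n+2)(n+1) a_{n+2} + (-2n - 4) a_n = 0.
Thus a_{n+2} = (2n + 4) / ((n+1)(n+2)) * a_n.

Check with a_0 = 1, a_1 = 2 (apply the recurrence for n = 0, 1, 2, 3): a_0 = 1, a_1 = 2, a_2 = 2, a_3 = 2, a_4 = 4/3, a_5 = 1.

a_(n+2) = (2n + 4) / ((n+1)(n+2)) * a_n; check: a_0 = 1, a_1 = 2, a_2 = 2, a_3 = 2, a_4 = 4/3, a_5 = 1


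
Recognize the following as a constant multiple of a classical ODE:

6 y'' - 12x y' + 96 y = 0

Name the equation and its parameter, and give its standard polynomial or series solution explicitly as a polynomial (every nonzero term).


All three coefficients share the factor 6; dividing through by 6 gives  y'' - 2x y' + 16 y = 0.
This matches the Hermite equation y'' - 2x y' + 2n y = 0 with 2n = 16, so n = 8; the polynomial solution is H_8(x).
With y = sum_k a_k x^k, matching x^k gives (k+2)(k+1) a_{k+2} = 2(k - n) a_k = 2(k - 8) a_k. The right side vanishes at k = 8, so the series with the parity of 8 terminates at degree 8.
Standard normalization: leading coefficient of H_n is 2^n, so a_8 = 2^8 = 256. Work downward with a_k = (k+1)(k+2) a_{k+2} / (2(k - n)):
  a_6 = (7)(8)(256) / (2(6 - 8)) = 14336/(-4) = -3584
  a_4 = (5)(6)(-3584) / (2(4 - 8)) = -107520/(-8) = 13440
  a_2 = (3)(4)(13440) / (2(2 - 8)) = 161280/(-12) = -13440
  a_0 = (1)(2)(-13440) / (2(0 - 8)) = -26880/(-16) = 1680
Hence H_8(x) = 256 x^8 - 3584 x^6 + 13440 x^4 - 13440 x^2 + 1680.

H_8(x); series = 256 x^8 - 3584 x^6 + 13440 x^4 - 13440 x^2 + 1680


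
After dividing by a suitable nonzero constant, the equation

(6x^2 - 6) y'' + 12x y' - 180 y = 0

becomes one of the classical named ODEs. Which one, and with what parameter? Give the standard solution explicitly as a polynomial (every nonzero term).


All three coefficients share the factor -6; dividing through by -6 gives  (1 - x^2) y'' - 2x y' + 30 y = 0.
This matches the Legendre equation (1 - x^2) y'' - 2x y' + n(n+1) y = 0 (note the -2x y' term) with n(n+1) = 30, so n = 5; the polynomial solution is P_5(x).
With y = sum_k a_k x^k, matching x^k gives (k+2)(k+1) a_{k+2} = [k(k+1) - n(n+1)] a_k = (k - 5)(k + 6) a_k. The right side vanishes at k = 5, so the series with the parity of 5 terminates at degree 5.
Standard normalization (P_n(1) = 1): leading coefficient (2n)!/(2^n (n!)^2) = 3628800/(32*14400) = 63/8, so a_5 = 63/8. Work downward with a_k = (k+1)(k+2) a_{k+2} / ((k - 5)(k + 6)):
  a_3 = (4)(5)(63/8) / ((3 - 5)(3 + 6)) = (315/2)/(-18) = -35/4
  a_1 = (2)(3)(-35/4) / ((1 - 5)(1 + 6)) = (-105/2)/(-28) = 15/8
Hence P_5(x) = 63 x^5/8 - 35 x^3/4 + 15 x/8.

P_5(x); series = 63 x^5/8 - 35 x^3/4 + 15 x/8


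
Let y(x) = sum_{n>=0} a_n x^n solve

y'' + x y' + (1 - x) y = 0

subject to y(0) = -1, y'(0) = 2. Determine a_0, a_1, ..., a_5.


Ansatz: y(x) = sum_{n>=0} a_n x^n, so y'(x) = sum_{n>=1} n a_n x^(n-1) and y''(x) = sum_{n>=2} n(n-1) a_n x^(n-2).
Substitute into P(x) y'' + Q(x) y' + R(x) y = 0 with P(x) = 1, Q(x) = x, R(x) = 1 - x, and match powers of x.
Initial conditions: a_0 = -1, a_1 = 2.
Setting the coefficient of each power of x to zero and solving order by order (substituting the coefficients already found):
  x^0: 2 a_2 + a_0 = 0  ->  2 a_2 = -a_0 = 1  ->  a_2 = 1/2
  x^1: 6 a_3 + 2 a_1 - a_0 = 0  ->  6 a_3 = -2 a_1 + a_0 = -5  ->  a_3 = -5/6
  x^2: 12 a_4 + 3 a_2 - a_1 = 0  ->  12 a_4 = -3 a_2 + a_1 = 1/2  ->  a_4 = 1/24
  x^3: 20 a_5 + 4 a_3 - a_2 = 0  ->  20 a_5 = -4 a_3 + a_2 = 23/6  ->  a_5 = 23/120
Truncated series: y(x) = -1 + 2 x + (1/2) x^2 - (5/6) x^3 + (1/24) x^4 + (23/120) x^5 + O(x^6).

a_0 = -1; a_1 = 2; a_2 = 1/2; a_3 = -5/6; a_4 = 1/24; a_5 = 23/120


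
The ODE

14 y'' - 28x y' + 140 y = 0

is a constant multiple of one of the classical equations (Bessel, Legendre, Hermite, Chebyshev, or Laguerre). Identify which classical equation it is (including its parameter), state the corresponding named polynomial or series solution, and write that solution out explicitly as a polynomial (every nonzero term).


All three coefficients share the factor 14; dividing through by 14 gives  y'' - 2x y' + 10 y = 0.
This matches the Hermite equation y'' - 2x y' + 2n y = 0 with 2n = 10, so n = 5; the polynomial solution is H_5(x).
With y = sum_k a_k x^k, matching x^k gives (k+2)(k+1) a_{k+2} = 2(k - n) a_k = 2(k - 5) a_k. The right side vanishes at k = 5, so the series with the parity of 5 terminates at degree 5.
Standard normalization: leading coefficient of H_n is 2^n, so a_5 = 2^5 = 32. Work downward with a_k = (k+1)(k+2) a_{k+2} / (2(k - n)):
  a_3 = (4)(5)(32) / (2(3 - 5)) = 640/(-4) = -160
  a_1 = (2)(3)(-160) / (2(1 - 5)) = -960/(-8) = 120
Hence H_5(x) = 32 x^5 - 160 x^3 + 120 x.

H_5(x); series = 32 x^5 - 160 x^3 + 120 x


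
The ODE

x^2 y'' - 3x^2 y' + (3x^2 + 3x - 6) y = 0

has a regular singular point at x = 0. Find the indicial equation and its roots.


Divide by x^2 to reach normal form y'' + P_1(x) y' + P_2(x) y = 0 with P_1(x) = -3 and P_2(x) = 3 + 3/x - 6/x^2.
x = 0 is a singular point because the y-coefficient 3 + 3/x - 6/x^2 has a pole at x = 0.
It is a regular singular point because x P_1(x) = p(x) = -3x and x^2 P_2(x) = q(x) = 3x^2 + 3x - 6 are polynomials, hence analytic at x = 0.
p(0) = 0,  q(0) = -6.
Indicial equation: r(r-1) + p(0) r + q(0) = 0, i.e. r^2 + (p(0) - 1) r + q(0) = 0, i.e. r^2 - 1 r - 6 = 0.
Discriminant: (-1)^2 - 4(-6) = 25, so r = (1 ± 5)/2.
Solving: r_1 = 3, r_2 = -2.

indicial: r^2 - 1 r - 6 = 0; roots r_1 = 3, r_2 = -2


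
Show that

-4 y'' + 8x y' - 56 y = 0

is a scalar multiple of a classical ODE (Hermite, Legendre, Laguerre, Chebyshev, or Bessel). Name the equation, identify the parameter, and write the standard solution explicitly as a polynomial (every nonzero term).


All three coefficients share the factor -4; dividing through by -4 gives  y'' - 2x y' + 14 y = 0.
This matches the Hermite equation y'' - 2x y' + 2n y = 0 with 2n = 14, so n = 7; the polynomial solution is H_7(x).
With y = sum_k a_k x^k, matching x^k gives (k+2)(k+1) a_{k+2} = 2(k - n) a_k = 2(k - 7) a_k. The right side vanishes at k = 7, so the series with the parity of 7 terminates at degree 7.
Standard normalization: leading coefficient of H_n is 2^n, so a_7 = 2^7 = 128. Work downward with a_k = (k+1)(k+2) a_{k+2} / (2(k - n)):
  a_5 = (6)(7)(128) / (2(5 - 7)) = 5376/(-4) = -1344
  a_3 = (4)(5)(-1344) / (2(3 - 7)) = -26880/(-8) = 3360
  a_1 = (2)(3)(3360) / (2(1 - 7)) = 20160/(-12) = -1680
Hence H_7(x) = 128 x^7 - 1344 x^5 + 3360 x^3 - 1680 x.

H_7(x); series = 128 x^7 - 1344 x^5 + 3360 x^3 - 1680 x


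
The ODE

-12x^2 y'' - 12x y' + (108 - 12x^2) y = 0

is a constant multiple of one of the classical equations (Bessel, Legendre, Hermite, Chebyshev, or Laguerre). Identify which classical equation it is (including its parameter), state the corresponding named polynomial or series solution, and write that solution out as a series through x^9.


All three coefficients share the factor -12; dividing through by -12 gives  x^2 y'' + x y' + (x^2 - 9) y = 0.
This matches the Bessel equation x^2 y'' + x y' + (x^2 - nu^2) y = 0 with nu^2 = 9, so nu = 3; the solution bounded at x = 0 is J_3(x).
Frobenius at x = 0: indicial roots ±nu; for r = nu the recurrence k(k + 2nu) c_k = -c_{k-2} gives the standard series J_nu(x) = sum_{k>=0} (-1)^k / (k! (k+nu)!) (x/2)^(2k+nu). Evaluate the first 4 terms:
  k = 0: (-1)^0 / (0! * 3! * 2^3) x^3 = 1/(1*6*8) x^3 = (1/48) x^3
  k = 1: (-1)^1 / (1! * 4! * 2^5) x^5 = -1/(1*24*32) x^5 = (-1/768) x^5
  k = 2: (-1)^2 / (2! * 5! * 2^7) x^7 = 1/(2*120*128) x^7 = (1/30720) x^7
  k = 3: (-1)^3 / (3! * 6! * 2^9) x^9 = -1/(6*720*512) x^9 = (-1/2211840) x^9
Hence J_3(x) = -x^9/2211840 + x^7/30720 - x^5/768 + x^3/48 + ....

J_3(x); series = -x^9/2211840 + x^7/30720 - x^5/768 + x^3/48


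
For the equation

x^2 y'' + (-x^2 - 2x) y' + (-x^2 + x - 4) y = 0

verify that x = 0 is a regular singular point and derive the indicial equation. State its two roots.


Divide by x^2 to reach normal form y'' + P_1(x) y' + P_2(x) y = 0 with P_1(x) = -1 - 2/x and P_2(x) = -1 + 1/x - 4/x^2.
x = 0 is a singular point because the y'-coefficient -1 - 2/x has a pole at x = 0 and the y-coefficient -1 + 1/x - 4/x^2 has a pole at x = 0.
It is a regular singular point because x P_1(x) = p(x) = -x - 2 and x^2 P_2(x) = q(x) = -x^2 + x - 4 are polynomials, hence analytic at x = 0.
p(0) = -2,  q(0) = -4.
Indicial equation: r(r-1) + p(0) r + q(0) = 0, i.e. r^2 + (p(0) - 1) r + q(0) = 0, i.e. r^2 - 3 r - 4 = 0.
Discriminant: (-3)^2 - 4(-4) = 25, so r = (3 ± 5)/2.
Solving: r_1 = 4, r_2 = -1.

indicial: r^2 - 3 r - 4 = 0; roots r_1 = 4, r_2 = -1


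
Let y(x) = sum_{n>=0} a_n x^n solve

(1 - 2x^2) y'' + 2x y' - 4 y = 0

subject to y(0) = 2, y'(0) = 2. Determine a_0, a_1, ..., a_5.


Ansatz: y(x) = sum_{n>=0} a_n x^n, so y'(x) = sum_{n>=1} n a_n x^(n-1) and y''(x) = sum_{n>=2} n(n-1) a_n x^(n-2).
Substitute into P(x) y'' + Q(x) y' + R(x) y = 0 with P(x) = 1 - 2x^2, Q(x) = 2x, R(x) = -4, and match powers of x.
Initial conditions: a_0 = 2, a_1 = 2.
Setting the coefficient of each power of x to zero and solving order by order (substituting the coefficients already found):
  x^0: 2 a_2 - 4 a_0 = 0  ->  2 a_2 = 4 a_0 = 8  ->  a_2 = 4
  x^1: 6 a_3 - 2 a_1 = 0  ->  6 a_3 = 2 a_1 = 4  ->  a_3 = 2/3
  x^2: 12 a_4 - 4 a_2 = 0  ->  12 a_4 = 4 a_2 = 16  ->  a_4 = 4/3
  x^3: 20 a_5 - 10 a_3 = 0  ->  20 a_5 = 10 a_3 = 20/3  ->  a_5 = 1/3
Truncated series: y(x) = 2 + 2 x + 4 x^2 + (2/3) x^3 + (4/3) x^4 + (1/3) x^5 + O(x^6).

a_0 = 2; a_1 = 2; a_2 = 4; a_3 = 2/3; a_4 = 4/3; a_5 = 1/3


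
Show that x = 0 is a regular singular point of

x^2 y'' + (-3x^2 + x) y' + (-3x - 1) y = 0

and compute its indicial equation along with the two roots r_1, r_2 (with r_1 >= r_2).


Divide by x^2 to reach normal form y'' + P_1(x) y' + P_2(x) y = 0 with P_1(x) = -3 + 1/x and P_2(x) = -3/x - 1/x^2.
x = 0 is a singular point because the y'-coefficient -3 + 1/x has a pole at x = 0 and the y-coefficient -3/x - 1/x^2 has a pole at x = 0.
It is a regular singular point because x P_1(x) = p(x) = 1 - 3x and x^2 P_2(x) = q(x) = -3x - 1 are polynomials, hence analytic at x = 0.
p(0) = 1,  q(0) = -1.
Indicial equation: r(r-1) + p(0) r + q(0) = 0, i.e. r^2 + (p(0) - 1) r + q(0) = 0, i.e. r^2 - 1 = 0.
Discriminant: (0)^2 - 4(-1) = 4, so r = (0 ± 2)/2.
Solving: r_1 = 1, r_2 = -1.

indicial: r^2 - 1 = 0; roots r_1 = 1, r_2 = -1


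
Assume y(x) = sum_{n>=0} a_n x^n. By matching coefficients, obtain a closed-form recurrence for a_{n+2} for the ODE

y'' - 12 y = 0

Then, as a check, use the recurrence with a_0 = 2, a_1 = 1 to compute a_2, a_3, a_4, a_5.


Substitute y = sum_n a_n x^n into y'' + (const) y = 0.
y''(x) = sum_{n>=0} (n+2)(n+1) a_{n+2} x^n.
The ODE becomes sum_n [(n+2)(n+1) a_{n+2} - 12 a_n] x^n = 0.
Setting each coefficient to zero gives the recurrence:
  (n+2)(n+1) a_{n+2} - 12 a_n = 0,
  a_{n+2} = 12 / ((n+1)(n+2)) a_n.

Check with a_0 = 2, a_1 = 1 (apply the recurrence for n = 0, 1, 2, 3): a_0 = 2, a_1 = 1, a_2 = 12, a_3 = 2, a_4 = 12, a_5 = 6/5.

a_{n+2} = 12/((n+1)(n+2)) * a_n; check: a_0 = 2, a_1 = 1, a_2 = 12, a_3 = 2, a_4 = 12, a_5 = 6/5


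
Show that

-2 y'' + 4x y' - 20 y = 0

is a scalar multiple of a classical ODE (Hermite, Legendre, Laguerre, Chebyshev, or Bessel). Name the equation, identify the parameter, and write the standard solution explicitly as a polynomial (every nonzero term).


All three coefficients share the factor -2; dividing through by -2 gives  y'' - 2x y' + 10 y = 0.
This matches the Hermite equation y'' - 2x y' + 2n y = 0 with 2n = 10, so n = 5; the polynomial solution is H_5(x).
With y = sum_k a_k x^k, matching x^k gives (k+2)(k+1) a_{k+2} = 2(k - n) a_k = 2(k - 5) a_k. The right side vanishes at k = 5, so the series with the parity of 5 terminates at degree 5.
Standard normalization: leading coefficient of H_n is 2^n, so a_5 = 2^5 = 32. Work downward with a_k = (k+1)(k+2) a_{k+2} / (2(k - n)):
  a_3 = (4)(5)(32) / (2(3 - 5)) = 640/(-4) = -160
  a_1 = (2)(3)(-160) / (2(1 - 5)) = -960/(-8) = 120
Hence H_5(x) = 32 x^5 - 160 x^3 + 120 x.

H_5(x); series = 32 x^5 - 160 x^3 + 120 x


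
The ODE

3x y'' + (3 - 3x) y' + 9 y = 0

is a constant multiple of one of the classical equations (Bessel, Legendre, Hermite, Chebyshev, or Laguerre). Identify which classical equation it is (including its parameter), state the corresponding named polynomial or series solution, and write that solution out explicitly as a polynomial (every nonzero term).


All three coefficients share the factor 3; dividing through by 3 gives  x y'' + (1 - x) y' + 3 y = 0.
This matches the Laguerre equation x y'' + (1 - x) y' + n y = 0 with n = 3; the polynomial solution is L_3(x).
With y = sum_k a_k x^k, matching x^k gives (k+1)k a_{k+1} + (k+1) a_{k+1} - k a_k + n a_k = 0, i.e. (k+1)^2 a_{k+1} = (k - n) a_k = (k - 3) a_k. The right side vanishes at k = 3, so the series terminates at degree 3.
Standard normalization L_n(0) = 1 gives a_0 = 1. Work upward with a_{k+1} = (k - 3) a_k / (k+1)^2:
  a_1 = (0 - 3)(1) / 1^2 = -3/1 = -3
  a_2 = (1 - 3)(-3) / 2^2 = 6/4 = 3/2
  a_3 = (2 - 3)(3/2) / 3^2 = (-3/2)/9 = -1/6
Hence L_3(x) = -x^3/6 + 3 x^2/2 - 3 x + 1.

L_3(x); series = -x^3/6 + 3 x^2/2 - 3 x + 1


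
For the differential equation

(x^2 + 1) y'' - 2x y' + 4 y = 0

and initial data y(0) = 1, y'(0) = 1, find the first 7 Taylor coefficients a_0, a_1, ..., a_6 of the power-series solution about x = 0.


Ansatz: y(x) = sum_{n>=0} a_n x^n, so y'(x) = sum_{n>=1} n a_n x^(n-1) and y''(x) = sum_{n>=2} n(n-1) a_n x^(n-2).
Substitute into P(x) y'' + Q(x) y' + R(x) y = 0 with P(x) = x^2 + 1, Q(x) = -2x, R(x) = 4, and match powers of x.
Initial conditions: a_0 = 1, a_1 = 1.
Setting the coefficient of each power of x to zero and solving order by order (substituting the coefficients already found):
  x^0: 2 a_2 + 4 a_0 = 0  ->  2 a_2 = -4 a_0 = -4  ->  a_2 = -2
  x^1: 6 a_3 + 2 a_1 = 0  ->  6 a_3 = -2 a_1 = -2  ->  a_3 = -1/3
  x^2: 12 a_4 + 2 a_2 = 0  ->  12 a_4 = -2 a_2 = 4  ->  a_4 = 1/3
  x^3: 20 a_5 + 4 a_3 = 0  ->  20 a_5 = -4 a_3 = 4/3  ->  a_5 = 1/15
  x^4: 30 a_6 + 8 a_4 = 0  ->  30 a_6 = -8 a_4 = -8/3  ->  a_6 = -4/45
Truncated series: y(x) = 1 + x - 2 x^2 - (1/3) x^3 + (1/3) x^4 + (1/15) x^5 - (4/45) x^6 + O(x^7).

a_0 = 1; a_1 = 1; a_2 = -2; a_3 = -1/3; a_4 = 1/3; a_5 = 1/15; a_6 = -4/45


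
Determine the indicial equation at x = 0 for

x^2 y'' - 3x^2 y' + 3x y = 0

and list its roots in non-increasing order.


Divide by x^2 to reach normal form y'' + P_1(x) y' + P_2(x) y = 0 with P_1(x) = -3 and P_2(x) = 3/x.
x = 0 is a singular point because the y-coefficient 3/x has a pole at x = 0.
It is a regular singular point because x P_1(x) = p(x) = -3x and x^2 P_2(x) = q(x) = 3x are polynomials, hence analytic at x = 0.
p(0) = 0,  q(0) = 0.
Indicial equation: r(r-1) + p(0) r + q(0) = 0, i.e. r^2 + (p(0) - 1) r + q(0) = 0, i.e. r^2 - 1 r = 0.
Discriminant: (-1)^2 - 4(0) = 1, so r = (1 ± 1)/2.
Solving: r_1 = 1, r_2 = 0.

indicial: r^2 - 1 r = 0; roots r_1 = 1, r_2 = 0


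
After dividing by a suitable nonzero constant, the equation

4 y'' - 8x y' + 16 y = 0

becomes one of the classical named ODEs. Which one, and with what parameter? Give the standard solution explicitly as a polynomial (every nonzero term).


All three coefficients share the factor 4; dividing through by 4 gives  y'' - 2x y' + 4 y = 0.
This matches the Hermite equation y'' - 2x y' + 2n y = 0 with 2n = 4, so n = 2; the polynomial solution is H_2(x).
With y = sum_k a_k x^k, matching x^k gives (k+2)(k+1) a_{k+2} = 2(k - n) a_k = 2(k - 2) a_k. The right side vanishes at k = 2, so the series with the parity of 2 terminates at degree 2.
Standard normalization: leading coefficient of H_n is 2^n, so a_2 = 2^2 = 4. Work downward with a_k = (k+1)(k+2) a_{k+2} / (2(k - n)):
  a_0 = (1)(2)(4) / (2(0 - 2)) = 8/(-4) = -2
Hence H_2(x) = 4 x^2 - 2.

H_2(x); series = 4 x^2 - 2


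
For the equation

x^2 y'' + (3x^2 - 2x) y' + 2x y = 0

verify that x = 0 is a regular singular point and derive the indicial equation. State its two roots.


Divide by x^2 to reach normal form y'' + P_1(x) y' + P_2(x) y = 0 with P_1(x) = 3 - 2/x and P_2(x) = 2/x.
x = 0 is a singular point because the y'-coefficient 3 - 2/x has a pole at x = 0 and the y-coefficient 2/x has a pole at x = 0.
It is a regular singular point because x P_1(x) = p(x) = 3x - 2 and x^2 P_2(x) = q(x) = 2x are polynomials, hence analytic at x = 0.
p(0) = -2,  q(0) = 0.
Indicial equation: r(r-1) + p(0) r + q(0) = 0, i.e. r^2 + (p(0) - 1) r + q(0) = 0, i.e. r^2 - 3 r = 0.
Discriminant: (-3)^2 - 4(0) = 9, so r = (3 ± 3)/2.
Solving: r_1 = 3, r_2 = 0.

indicial: r^2 - 3 r = 0; roots r_1 = 3, r_2 = 0


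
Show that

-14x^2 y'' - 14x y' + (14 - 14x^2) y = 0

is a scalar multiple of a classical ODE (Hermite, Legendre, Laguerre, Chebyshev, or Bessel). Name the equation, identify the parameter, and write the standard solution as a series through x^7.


All three coefficients share the factor -14; dividing through by -14 gives  x^2 y'' + x y' + (x^2 - 1) y = 0.
This matches the Bessel equation x^2 y'' + x y' + (x^2 - nu^2) y = 0 with nu^2 = 1, so nu = 1; the solution bounded at x = 0 is J_1(x).
Frobenius at x = 0: indicial roots ±nu; for r = nu the recurrence k(k + 2nu) c_k = -c_{k-2} gives the standard series J_nu(x) = sum_{k>=0} (-1)^k / (k! (k+nu)!) (x/2)^(2k+nu). Evaluate the first 4 terms:
  k = 0: (-1)^0 / (0! * 1! * 2^1) x^1 = 1/(1*1*2) x^1 = (1/2) x^1
  k = 1: (-1)^1 / (1! * 2! * 2^3) x^3 = -1/(1*2*8) x^3 = (-1/16) x^3
  k = 2: (-1)^2 / (2! * 3! * 2^5) x^5 = 1/(2*6*32) x^5 = (1/384) x^5
  k = 3: (-1)^3 / (3! * 4! * 2^7) x^7 = -1/(6*24*128) x^7 = (-1/18432) x^7
Hence J_1(x) = -x^7/18432 + x^5/384 - x^3/16 + x/2 + ....

J_1(x); series = -x^7/18432 + x^5/384 - x^3/16 + x/2


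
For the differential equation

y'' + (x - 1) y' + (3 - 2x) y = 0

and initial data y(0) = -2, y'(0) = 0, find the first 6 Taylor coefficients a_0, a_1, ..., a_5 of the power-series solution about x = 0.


Ansatz: y(x) = sum_{n>=0} a_n x^n, so y'(x) = sum_{n>=1} n a_n x^(n-1) and y''(x) = sum_{n>=2} n(n-1) a_n x^(n-2).
Substitute into P(x) y'' + Q(x) y' + R(x) y = 0 with P(x) = 1, Q(x) = x - 1, R(x) = 3 - 2x, and match powers of x.
Initial conditions: a_0 = -2, a_1 = 0.
Setting the coefficient of each power of x to zero and solving order by order (substituting the coefficients already found):
  x^0: 2 a_2 - a_1 + 3 a_0 = 0  ->  2 a_2 = a_1 - 3 a_0 = 6  ->  a_2 = 3
  x^1: 6 a_3 - 2 a_2 + 4 a_1 - 2 a_0 = 0  ->  6 a_3 = 2 a_2 - 4 a_1 + 2 a_0 = 2  ->  a_3 = 1/3
  x^2: 12 a_4 - 3 a_3 + 5 a_2 - 2 a_1 = 0  ->  12 a_4 = 3 a_3 - 5 a_2 + 2 a_1 = -14  ->  a_4 = -7/6
  x^3: 20 a_5 - 4 a_4 + 6 a_3 - 2 a_2 = 0  ->  20 a_5 = 4 a_4 - 6 a_3 + 2 a_2 = -2/3  ->  a_5 = -1/30
Truncated series: y(x) = -2 + 3 x^2 + (1/3) x^3 - (7/6) x^4 - (1/30) x^5 + O(x^6).

a_0 = -2; a_1 = 0; a_2 = 3; a_3 = 1/3; a_4 = -7/6; a_5 = -1/30


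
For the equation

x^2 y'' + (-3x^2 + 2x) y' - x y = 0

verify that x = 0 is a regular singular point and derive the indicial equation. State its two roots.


Divide by x^2 to reach normal form y'' + P_1(x) y' + P_2(x) y = 0 with P_1(x) = -3 + 2/x and P_2(x) = -1/x.
x = 0 is a singular point because the y'-coefficient -3 + 2/x has a pole at x = 0 and the y-coefficient -1/x has a pole at x = 0.
It is a regular singular point because x P_1(x) = p(x) = 2 - 3x and x^2 P_2(x) = q(x) = -x are polynomials, hence analytic at x = 0.
p(0) = 2,  q(0) = 0.
Indicial equation: r(r-1) + p(0) r + q(0) = 0, i.e. r^2 + (p(0) - 1) r + q(0) = 0, i.e. r^2 + 1 r = 0.
Discriminant: (1)^2 - 4(0) = 1, so r = (-1 ± 1)/2.
Solving: r_1 = 0, r_2 = -1.

indicial: r^2 + 1 r = 0; roots r_1 = 0, r_2 = -1


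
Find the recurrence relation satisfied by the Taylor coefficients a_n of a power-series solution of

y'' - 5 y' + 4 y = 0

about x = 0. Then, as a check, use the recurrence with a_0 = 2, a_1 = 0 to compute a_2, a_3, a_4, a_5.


Substitute y = sum_n a_n x^n.
y''(x) has coefficient (n+2)(n+1) a_{n+2} at x^n;
-5 y'(x) has coefficient -5 (n+1) a_{n+1} at x^n;
4 y(x) has coefficient 4 a_n at x^n.
Matching x^n: (n+2)(n+1) a_{n+2} - 5 (n+1) a_{n+1} + 4 a_n = 0.
Thus a_{n+2} = [5 (n+1) a_{n+1} - 4 a_n] / ((n+1)(n+2)).

Check with a_0 = 2, a_1 = 0 (apply the recurrence for n = 0, 1, 2, 3): a_0 = 2, a_1 = 0, a_2 = -4, a_3 = -20/3, a_4 = -7, a_5 = -17/3.

a_(n+2) = [5 (n+1) a_(n+1) - 4 a_n] / ((n+1)(n+2)); check: a_0 = 2, a_1 = 0, a_2 = -4, a_3 = -20/3, a_4 = -7, a_5 = -17/3


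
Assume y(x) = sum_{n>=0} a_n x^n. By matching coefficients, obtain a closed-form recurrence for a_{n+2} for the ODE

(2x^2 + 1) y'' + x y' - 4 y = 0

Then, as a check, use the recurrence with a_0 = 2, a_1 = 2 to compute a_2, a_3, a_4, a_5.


Substitute y = sum_n a_n x^n.
(1 + 2 x^2) y'' contributes (n+2)(n+1) a_{n+2} + 2 n(n-1) a_n at x^n.
x y'(x) contributes n a_n at x^n.
-4 y(x) contributes -4 a_n at x^n.
Matching x^n: (n+2)(n+1) a_{n+2} + (2 n(n-1) + n - 4) a_n = 0.
Thus a_{n+2} = (-2 n(n-1) - n + 4) / ((n+1)(n+2)) * a_n.

Check with a_0 = 2, a_1 = 2 (apply the recurrence for n = 0, 1, 2, 3): a_0 = 2, a_1 = 2, a_2 = 4, a_3 = 1, a_4 = -2/3, a_5 = -11/20.

a_(n+2) = (-2 n(n-1) - n + 4) / ((n+1)(n+2)) * a_n; check: a_0 = 2, a_1 = 2, a_2 = 4, a_3 = 1, a_4 = -2/3, a_5 = -11/20


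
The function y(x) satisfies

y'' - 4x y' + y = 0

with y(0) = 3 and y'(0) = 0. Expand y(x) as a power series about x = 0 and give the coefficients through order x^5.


Ansatz: y(x) = sum_{n>=0} a_n x^n, so y'(x) = sum_{n>=1} n a_n x^(n-1) and y''(x) = sum_{n>=2} n(n-1) a_n x^(n-2).
Substitute into P(x) y'' + Q(x) y' + R(x) y = 0 with P(x) = 1, Q(x) = -4x, R(x) = 1, and match powers of x.
Initial conditions: a_0 = 3, a_1 = 0.
Setting the coefficient of each power of x to zero and solving order by order (substituting the coefficients already found):
  x^0: 2 a_2 + a_0 = 0  ->  2 a_2 = -a_0 = -3  ->  a_2 = -3/2
  x^1: 6 a_3 - 3 a_1 = 0  ->  6 a_3 = 3 a_1 = 0  ->  a_3 = 0
  x^2: 12 a_4 - 7 a_2 = 0  ->  12 a_4 = 7 a_2 = -21/2  ->  a_4 = -7/8
  x^3: 20 a_5 - 11 a_3 = 0  ->  20 a_5 = 11 a_3 = 0  ->  a_5 = 0
Truncated series: y(x) = 3 - (3/2) x^2 - (7/8) x^4 + O(x^6).

a_0 = 3; a_1 = 0; a_2 = -3/2; a_3 = 0; a_4 = -7/8; a_5 = 0


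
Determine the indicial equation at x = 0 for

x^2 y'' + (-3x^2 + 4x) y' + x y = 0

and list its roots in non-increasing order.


Divide by x^2 to reach normal form y'' + P_1(x) y' + P_2(x) y = 0 with P_1(x) = -3 + 4/x and P_2(x) = 1/x.
x = 0 is a singular point because the y'-coefficient -3 + 4/x has a pole at x = 0 and the y-coefficient 1/x has a pole at x = 0.
It is a regular singular point because x P_1(x) = p(x) = 4 - 3x and x^2 P_2(x) = q(x) = x are polynomials, hence analytic at x = 0.
p(0) = 4,  q(0) = 0.
Indicial equation: r(r-1) + p(0) r + q(0) = 0, i.e. r^2 + (p(0) - 1) r + q(0) = 0, i.e. r^2 + 3 r = 0.
Discriminant: (3)^2 - 4(0) = 9, so r = (-3 ± 3)/2.
Solving: r_1 = 0, r_2 = -3.

indicial: r^2 + 3 r = 0; roots r_1 = 0, r_2 = -3


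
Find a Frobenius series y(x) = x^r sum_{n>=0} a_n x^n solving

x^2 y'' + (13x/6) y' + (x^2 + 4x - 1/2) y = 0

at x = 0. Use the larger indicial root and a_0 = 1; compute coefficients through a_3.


Write in Frobenius form y'' + (p(x)/x) y' + (q(x)/x^2) y = 0:
  p(x) = 13/6,  q(x) = x^2 + 4x - 1/2.
Indicial equation: r(r-1) + (13/6) r + (-1/2) = 0 -> roots r_1 = 1/3, r_2 = -3/2.
Take r = r_1 = 1/3. Let y(x) = x^r sum_{n>=0} a_n x^n with a_0 = 1.
Substitute y = x^r sum a_n x^n and match x^{r+n}. The recurrence is
  D(n) a_n + 4 a_{n-1} + 1 a_{n-2} = 0,  where D(n) = (r+n)(r+n-1) + (13/6)(r+n) + (-1/2).
  a_n = [-4 a_{n-1} - 1 a_{n-2}] / D(n).
Since the indicial polynomial factors as (r - r_1)(r - r_2), D(n) = (r_1 + n - r_1)(r_1 + n - r_2) = n(n + 11/6).
Evaluating step by step (a_0 = 1):
  n = 1: D(1) = 1(1 + 11/6) = 17/6; numerator = -4(1) = -4; a_1 = (-4)/(17/6) = -24/17
  n = 2: D(2) = 2(2 + 11/6) = 23/3; numerator = -4(-24/17) - 1(1) = 79/17; a_2 = (79/17)/(23/3) = 237/391
  n = 3: D(3) = 3(3 + 11/6) = 29/2; numerator = -4(237/391) - 1(-24/17) = -396/391; a_3 = (-396/391)/(29/2) = -792/11339

r = 1/3; a_0 = 1; a_1 = -24/17; a_2 = 237/391; a_3 = -792/11339


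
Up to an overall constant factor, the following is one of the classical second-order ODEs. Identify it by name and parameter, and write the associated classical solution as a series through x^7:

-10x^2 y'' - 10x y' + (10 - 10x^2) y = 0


All three coefficients share the factor -10; dividing through by -10 gives  x^2 y'' + x y' + (x^2 - 1) y = 0.
This matches the Bessel equation x^2 y'' + x y' + (x^2 - nu^2) y = 0 with nu^2 = 1, so nu = 1; the solution bounded at x = 0 is J_1(x).
Frobenius at x = 0: indicial roots ±nu; for r = nu the recurrence k(k + 2nu) c_k = -c_{k-2} gives the standard series J_nu(x) = sum_{k>=0} (-1)^k / (k! (k+nu)!) (x/2)^(2k+nu). Evaluate the first 4 terms:
  k = 0: (-1)^0 / (0! * 1! * 2^1) x^1 = 1/(1*1*2) x^1 = (1/2) x^1
  k = 1: (-1)^1 / (1! * 2! * 2^3) x^3 = -1/(1*2*8) x^3 = (-1/16) x^3
  k = 2: (-1)^2 / (2! * 3! * 2^5) x^5 = 1/(2*6*32) x^5 = (1/384) x^5
  k = 3: (-1)^3 / (3! * 4! * 2^7) x^7 = -1/(6*24*128) x^7 = (-1/18432) x^7
Hence J_1(x) = -x^7/18432 + x^5/384 - x^3/16 + x/2 + ....

J_1(x); series = -x^7/18432 + x^5/384 - x^3/16 + x/2
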